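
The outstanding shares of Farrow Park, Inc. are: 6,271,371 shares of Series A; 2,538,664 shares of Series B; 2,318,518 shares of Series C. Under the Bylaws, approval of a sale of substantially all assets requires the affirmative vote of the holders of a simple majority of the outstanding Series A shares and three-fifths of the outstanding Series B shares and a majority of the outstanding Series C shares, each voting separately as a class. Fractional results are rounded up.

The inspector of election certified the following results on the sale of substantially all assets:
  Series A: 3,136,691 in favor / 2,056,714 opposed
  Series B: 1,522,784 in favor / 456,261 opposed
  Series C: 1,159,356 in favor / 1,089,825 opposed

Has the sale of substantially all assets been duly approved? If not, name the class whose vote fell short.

Not approved — the Series B shares did not give the required vote.

Series A: a majority of 6271371 is 3135686; 3,135,686 required, 3,136,691 in favor — approved.
Series B: 3/5 of 2538664 = 1523198.40, rounded up to 1523199; 1,523,199 required, 1,522,784 in favor — not approved.
Series C: a majority of 2318518 is 1159260; 1,159,260 required, 1,159,356 in favor — approved.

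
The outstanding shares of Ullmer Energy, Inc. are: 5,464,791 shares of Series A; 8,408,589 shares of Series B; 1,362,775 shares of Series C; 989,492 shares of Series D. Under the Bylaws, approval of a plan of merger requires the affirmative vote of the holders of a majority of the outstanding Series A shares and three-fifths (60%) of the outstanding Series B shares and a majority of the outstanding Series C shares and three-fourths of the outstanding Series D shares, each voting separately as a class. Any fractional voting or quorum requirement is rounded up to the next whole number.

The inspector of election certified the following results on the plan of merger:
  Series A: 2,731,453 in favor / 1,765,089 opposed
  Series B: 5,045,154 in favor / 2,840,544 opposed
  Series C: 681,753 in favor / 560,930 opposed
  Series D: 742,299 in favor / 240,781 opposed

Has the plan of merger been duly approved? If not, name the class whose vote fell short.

Series A: a majority of 5464791 is 2732396; 2,732,396 required, 2,731,453 in favor — not approved.
Series B: 3/5 of 8408589 = 5045153.40, rounded up to 5045154; 5,045,154 required, 5,045,154 in favor — approved.
Series C: a majority of 1362775 is 681388; 681,388 required, 681,753 in favor — approved.
Series D: 3/4 of 989492 = 742119; 742,119 required, 742,299 in favor — approved.

Not approved — the Series A shares did not give the required vote.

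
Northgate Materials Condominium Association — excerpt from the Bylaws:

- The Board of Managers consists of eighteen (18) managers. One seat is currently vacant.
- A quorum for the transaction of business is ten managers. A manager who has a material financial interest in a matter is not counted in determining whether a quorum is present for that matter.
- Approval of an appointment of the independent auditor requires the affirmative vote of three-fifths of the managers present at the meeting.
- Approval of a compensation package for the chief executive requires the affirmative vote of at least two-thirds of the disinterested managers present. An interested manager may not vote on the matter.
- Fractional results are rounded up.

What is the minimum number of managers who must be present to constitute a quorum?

The quorum is fixed at 10.

10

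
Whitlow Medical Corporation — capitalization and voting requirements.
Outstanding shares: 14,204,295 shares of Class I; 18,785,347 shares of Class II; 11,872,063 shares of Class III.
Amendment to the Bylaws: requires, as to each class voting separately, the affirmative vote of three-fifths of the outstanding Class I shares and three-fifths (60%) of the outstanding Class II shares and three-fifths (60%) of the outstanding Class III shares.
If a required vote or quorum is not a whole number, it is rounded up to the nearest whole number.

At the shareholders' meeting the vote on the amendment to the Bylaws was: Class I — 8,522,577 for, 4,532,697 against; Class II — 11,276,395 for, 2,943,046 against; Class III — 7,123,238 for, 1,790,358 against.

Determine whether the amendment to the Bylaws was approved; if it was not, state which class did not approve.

Approved — every class gave the required vote.

Class I: 3/5 of 14204295 = 8522577; 8,522,577 required, 8,522,577 in favor — approved.
Class II: 3/5 of 18785347 = 11271208.20, rounded up to 11271209; 11,271,209 required, 11,276,395 in favor — approved.
Class III: 3/5 of 11872063 = 7123237.80, rounded up to 7123238; 7,123,238 required, 7,123,238 in favor — approved.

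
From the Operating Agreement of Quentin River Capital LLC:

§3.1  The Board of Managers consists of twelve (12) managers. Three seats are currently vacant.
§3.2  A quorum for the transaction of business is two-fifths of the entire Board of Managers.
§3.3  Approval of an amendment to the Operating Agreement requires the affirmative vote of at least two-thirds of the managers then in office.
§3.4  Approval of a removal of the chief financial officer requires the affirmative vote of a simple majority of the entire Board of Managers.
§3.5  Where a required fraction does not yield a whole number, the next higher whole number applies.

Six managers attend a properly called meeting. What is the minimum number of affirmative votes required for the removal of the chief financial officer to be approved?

7

The removal of the chief financial officer requires a majority of the entire Board of Managers (12).
A majority of 12 is 7.
(Only 6 can vote, so the removal of the chief financial officer cannot pass at this meeting, but the required vote is still 7.)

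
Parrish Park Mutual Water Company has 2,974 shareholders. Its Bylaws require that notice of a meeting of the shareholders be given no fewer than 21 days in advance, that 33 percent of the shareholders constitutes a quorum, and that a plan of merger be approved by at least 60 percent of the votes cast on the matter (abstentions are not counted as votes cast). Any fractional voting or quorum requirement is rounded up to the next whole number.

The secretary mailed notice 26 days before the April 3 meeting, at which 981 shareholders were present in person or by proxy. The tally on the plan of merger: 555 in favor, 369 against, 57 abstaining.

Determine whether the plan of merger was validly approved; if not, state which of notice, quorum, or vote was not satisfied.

Notice: 26 days given; 21 required. Satisfied.
Quorum: 33% of 2,974 = 981.42, rounded up to 982; 981 present. Not satisfied.
Vote: requires three-fifths of the votes cast (981 − 57 abstaining = 924); 3/5 of 924 = 554.40, rounded up to 555, so 555 needed; 555 in favor. Satisfied.

Invalid — quorum requirement not satisfied.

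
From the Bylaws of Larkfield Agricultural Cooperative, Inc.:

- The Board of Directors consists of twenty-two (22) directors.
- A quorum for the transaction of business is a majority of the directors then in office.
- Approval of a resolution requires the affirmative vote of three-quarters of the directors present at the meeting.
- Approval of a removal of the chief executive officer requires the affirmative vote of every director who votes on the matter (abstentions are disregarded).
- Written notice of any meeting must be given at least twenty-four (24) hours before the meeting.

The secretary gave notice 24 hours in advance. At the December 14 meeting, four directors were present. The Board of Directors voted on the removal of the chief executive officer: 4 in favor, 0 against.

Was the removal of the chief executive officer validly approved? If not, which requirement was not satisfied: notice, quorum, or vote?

Invalid — quorum requirement not satisfied.

Notice: 24 hours given; 24 required (24 ≥ 24). Satisfied.
Quorum: 4 present; quorum is 12. Not satisfied.
Vote: the removal of the chief executive officer requires the unanimous vote of the votes cast (4). Unanimous means all 4, so 4 affirmative votes are needed; 4 voted in favor. Satisfied. (Moot — without a quorum no business can be validly transacted.)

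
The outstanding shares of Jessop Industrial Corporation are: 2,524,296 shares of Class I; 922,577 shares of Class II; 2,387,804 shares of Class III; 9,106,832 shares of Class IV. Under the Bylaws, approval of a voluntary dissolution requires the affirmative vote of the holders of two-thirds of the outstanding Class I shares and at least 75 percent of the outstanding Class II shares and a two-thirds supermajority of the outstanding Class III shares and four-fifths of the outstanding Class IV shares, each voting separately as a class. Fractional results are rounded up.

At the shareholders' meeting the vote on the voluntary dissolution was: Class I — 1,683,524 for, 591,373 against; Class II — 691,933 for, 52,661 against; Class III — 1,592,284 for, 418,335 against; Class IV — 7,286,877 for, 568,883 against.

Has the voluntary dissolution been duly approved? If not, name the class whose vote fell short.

Class I: 2/3 of 2524296 = 1682864; 1,682,864 required, 1,683,524 in favor — approved.
Class II: 3/4 of 922577 = 691932.75, rounded up to 691933; 691,933 required, 691,933 in favor — approved.
Class III: 2/3 of 2387804 = 1591869.33, rounded up to 1591870; 1,591,870 required, 1,592,284 in favor — approved.
Class IV: 4/5 of 9106832 = 7285465.60, rounded up to 7285466; 7,285,466 required, 7,286,877 in favor — approved.

Approved — every class gave the required vote.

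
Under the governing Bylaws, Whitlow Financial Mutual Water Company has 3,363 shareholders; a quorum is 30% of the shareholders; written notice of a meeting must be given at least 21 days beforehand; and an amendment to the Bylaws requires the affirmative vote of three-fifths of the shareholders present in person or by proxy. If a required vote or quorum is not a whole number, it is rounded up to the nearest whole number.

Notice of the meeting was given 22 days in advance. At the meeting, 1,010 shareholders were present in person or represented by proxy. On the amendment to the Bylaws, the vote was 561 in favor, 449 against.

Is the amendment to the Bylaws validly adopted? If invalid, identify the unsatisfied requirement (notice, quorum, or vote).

Notice: 22 days given; 21 required. Satisfied.
Quorum: 30% of 3,363 = 1,008.90, rounded up to 1,009; 1,010 present. Satisfied.
Vote: requires three-fifths of those present (1,010); 3/5 of 1010 = 606, so 606 needed; 561 in favor. Not satisfied.

Invalid — vote requirement not satisfied.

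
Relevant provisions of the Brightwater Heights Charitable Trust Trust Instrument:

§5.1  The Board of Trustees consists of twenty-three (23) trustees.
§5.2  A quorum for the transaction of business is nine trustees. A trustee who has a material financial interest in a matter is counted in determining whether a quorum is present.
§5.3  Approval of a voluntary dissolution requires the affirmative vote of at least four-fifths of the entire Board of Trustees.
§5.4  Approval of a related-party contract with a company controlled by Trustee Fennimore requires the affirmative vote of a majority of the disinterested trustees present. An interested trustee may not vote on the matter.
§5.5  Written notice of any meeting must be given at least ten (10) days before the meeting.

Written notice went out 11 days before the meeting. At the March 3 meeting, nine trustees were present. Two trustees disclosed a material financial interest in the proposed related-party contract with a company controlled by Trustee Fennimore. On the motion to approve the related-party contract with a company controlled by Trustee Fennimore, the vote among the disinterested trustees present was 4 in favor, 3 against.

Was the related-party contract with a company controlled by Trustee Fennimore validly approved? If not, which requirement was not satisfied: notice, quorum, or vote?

Notice: 11 days given; 10 required (11 ≥ 10). Satisfied.
Quorum: 9 present (interested trustees count toward quorum); quorum is 9. Satisfied.
Vote: the related-party contract with a company controlled by Trustee Fennimore requires a majority of the disinterested trustees present (9 − 2 = 7). A majority of 7 is 4, so 4 affirmative votes are needed; 4 voted in favor. Satisfied.

Valid — all requirements satisfied.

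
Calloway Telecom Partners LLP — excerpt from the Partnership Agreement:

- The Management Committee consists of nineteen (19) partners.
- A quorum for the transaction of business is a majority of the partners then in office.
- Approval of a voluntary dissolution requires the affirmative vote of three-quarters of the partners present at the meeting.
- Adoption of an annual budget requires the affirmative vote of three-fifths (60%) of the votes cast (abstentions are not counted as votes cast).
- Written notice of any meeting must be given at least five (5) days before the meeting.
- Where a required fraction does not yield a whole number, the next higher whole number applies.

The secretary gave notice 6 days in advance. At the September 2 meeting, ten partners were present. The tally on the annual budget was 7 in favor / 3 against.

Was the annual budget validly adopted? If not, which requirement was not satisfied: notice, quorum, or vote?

Valid — all requirements satisfied.

Notice: 6 days given; 5 required (6 ≥ 5). Satisfied.
Quorum: 10 present; quorum is 10. Satisfied.
Vote: the annual budget requires three-fifths of the votes cast (10). 3/5 of 10 = 6, so 6 affirmative votes are needed; 7 voted in favor. Satisfied.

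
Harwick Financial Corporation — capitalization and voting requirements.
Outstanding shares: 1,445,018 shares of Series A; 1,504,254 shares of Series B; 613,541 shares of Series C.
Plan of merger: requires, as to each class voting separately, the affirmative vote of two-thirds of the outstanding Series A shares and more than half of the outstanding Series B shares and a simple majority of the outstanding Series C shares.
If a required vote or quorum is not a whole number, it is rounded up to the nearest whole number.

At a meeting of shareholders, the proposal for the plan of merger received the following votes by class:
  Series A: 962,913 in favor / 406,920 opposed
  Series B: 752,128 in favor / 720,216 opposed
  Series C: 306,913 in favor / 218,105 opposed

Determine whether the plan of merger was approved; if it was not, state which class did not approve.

Not approved — the Series A shares did not give the required vote.

Series A: 2/3 of 1445018 = 963345.33, rounded up to 963346; 963,346 required, 962,913 in favor — not approved.
Series B: a majority of 1504254 is 752128; 752,128 required, 752,128 in favor — approved.
Series C: a majority of 613541 is 306771; 306,771 required, 306,913 in favor — approved.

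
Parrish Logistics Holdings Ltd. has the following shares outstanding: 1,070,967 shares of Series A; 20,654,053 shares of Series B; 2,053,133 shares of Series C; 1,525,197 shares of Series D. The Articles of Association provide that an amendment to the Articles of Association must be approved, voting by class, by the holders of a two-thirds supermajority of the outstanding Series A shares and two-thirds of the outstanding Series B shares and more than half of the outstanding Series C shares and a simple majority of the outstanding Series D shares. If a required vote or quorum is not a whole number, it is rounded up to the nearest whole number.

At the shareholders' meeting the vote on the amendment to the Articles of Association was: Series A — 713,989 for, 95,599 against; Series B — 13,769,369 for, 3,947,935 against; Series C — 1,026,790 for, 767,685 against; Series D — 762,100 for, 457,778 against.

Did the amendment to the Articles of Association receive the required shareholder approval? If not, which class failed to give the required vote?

Series A: 2/3 of 1070967 = 713978; 713,978 required, 713,989 in favor — approved.
Series B: 2/3 of 20654053 = 13769368.67, rounded up to 13769369; 13,769,369 required, 13,769,369 in favor — approved.
Series C: a majority of 2053133 is 1026567; 1,026,567 required, 1,026,790 in favor — approved.
Series D: a majority of 1525197 is 762599; 762,599 required, 762,100 in favor — not approved.

Not approved — the Series D shares did not give the required vote.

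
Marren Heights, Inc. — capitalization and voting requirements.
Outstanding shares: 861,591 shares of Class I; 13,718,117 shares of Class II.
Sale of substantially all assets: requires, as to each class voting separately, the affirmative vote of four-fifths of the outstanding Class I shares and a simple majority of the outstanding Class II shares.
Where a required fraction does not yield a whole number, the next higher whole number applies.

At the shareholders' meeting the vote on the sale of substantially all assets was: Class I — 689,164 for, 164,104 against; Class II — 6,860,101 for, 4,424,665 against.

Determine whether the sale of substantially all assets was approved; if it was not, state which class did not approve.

Not approved — the Class I shares did not give the required vote.

Class I: 4/5 of 861591 = 689272.80, rounded up to 689273; 689,273 required, 689,164 in favor — not approved.
Class II: a majority of 13718117 is 6859059; 6,859,059 required, 6,860,101 in favor — approved.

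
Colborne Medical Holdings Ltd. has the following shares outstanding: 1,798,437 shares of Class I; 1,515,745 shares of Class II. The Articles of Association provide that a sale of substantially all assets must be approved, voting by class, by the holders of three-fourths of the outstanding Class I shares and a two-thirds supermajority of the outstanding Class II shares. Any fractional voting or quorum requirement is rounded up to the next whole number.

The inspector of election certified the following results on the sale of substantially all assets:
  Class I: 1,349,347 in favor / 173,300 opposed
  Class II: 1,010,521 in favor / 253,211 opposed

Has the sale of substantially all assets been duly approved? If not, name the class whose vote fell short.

Class I: 3/4 of 1798437 = 1348827.75, rounded up to 1348828; 1,348,828 required, 1,349,347 in favor — approved.
Class II: 2/3 of 1515745 = 1010496.67, rounded up to 1010497; 1,010,497 required, 1,010,521 in favor — approved.

Approved — every class gave the required vote.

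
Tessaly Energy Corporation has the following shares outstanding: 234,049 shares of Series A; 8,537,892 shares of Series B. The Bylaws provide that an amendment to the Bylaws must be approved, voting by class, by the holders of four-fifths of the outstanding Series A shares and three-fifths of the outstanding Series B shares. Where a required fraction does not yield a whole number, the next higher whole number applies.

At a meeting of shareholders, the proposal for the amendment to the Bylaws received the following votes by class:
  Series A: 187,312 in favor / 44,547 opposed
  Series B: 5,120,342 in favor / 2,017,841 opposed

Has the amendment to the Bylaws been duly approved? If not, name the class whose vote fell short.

Series A: 4/5 of 234049 = 187239.20, rounded up to 187240; 187,240 required, 187,312 in favor — approved.
Series B: 3/5 of 8537892 = 5122735.20, rounded up to 5122736; 5,122,736 required, 5,120,342 in favor — not approved.

Not approved — the Series B shares did not give the required vote.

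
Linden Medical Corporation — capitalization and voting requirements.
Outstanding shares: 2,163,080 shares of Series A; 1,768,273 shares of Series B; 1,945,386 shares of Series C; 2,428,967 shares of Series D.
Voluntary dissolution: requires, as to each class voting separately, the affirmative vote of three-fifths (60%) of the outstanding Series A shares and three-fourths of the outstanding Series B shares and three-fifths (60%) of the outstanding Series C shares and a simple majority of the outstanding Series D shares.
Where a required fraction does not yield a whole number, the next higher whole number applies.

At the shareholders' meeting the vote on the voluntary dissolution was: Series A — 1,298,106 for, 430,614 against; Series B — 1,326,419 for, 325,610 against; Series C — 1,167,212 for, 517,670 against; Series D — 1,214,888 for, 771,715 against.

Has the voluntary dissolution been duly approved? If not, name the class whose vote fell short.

Series A: 3/5 of 2163080 = 1297848; 1,297,848 required, 1,298,106 in favor — approved.
Series B: 3/4 of 1768273 = 1326204.75, rounded up to 1326205; 1,326,205 required, 1,326,419 in favor — approved.
Series C: 3/5 of 1945386 = 1167231.60, rounded up to 1167232; 1,167,232 required, 1,167,212 in favor — not approved.
Series D: a majority of 2428967 is 1214484; 1,214,484 required, 1,214,888 in favor — approved.

Not approved — the Series C shares did not give the required vote.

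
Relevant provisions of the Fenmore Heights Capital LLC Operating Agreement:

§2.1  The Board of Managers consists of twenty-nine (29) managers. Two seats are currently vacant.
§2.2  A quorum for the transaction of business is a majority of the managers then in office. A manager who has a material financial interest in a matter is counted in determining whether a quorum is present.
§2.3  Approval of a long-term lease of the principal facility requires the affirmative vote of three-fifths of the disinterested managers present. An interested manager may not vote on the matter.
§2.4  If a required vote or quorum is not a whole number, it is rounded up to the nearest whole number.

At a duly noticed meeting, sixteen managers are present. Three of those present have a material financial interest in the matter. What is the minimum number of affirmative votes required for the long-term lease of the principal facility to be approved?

The long-term lease of the principal facility requires three-fifths of the disinterested managers present (16 − 3 = 13).
3/5 of 13 = 7.80, rounded up to 8.

8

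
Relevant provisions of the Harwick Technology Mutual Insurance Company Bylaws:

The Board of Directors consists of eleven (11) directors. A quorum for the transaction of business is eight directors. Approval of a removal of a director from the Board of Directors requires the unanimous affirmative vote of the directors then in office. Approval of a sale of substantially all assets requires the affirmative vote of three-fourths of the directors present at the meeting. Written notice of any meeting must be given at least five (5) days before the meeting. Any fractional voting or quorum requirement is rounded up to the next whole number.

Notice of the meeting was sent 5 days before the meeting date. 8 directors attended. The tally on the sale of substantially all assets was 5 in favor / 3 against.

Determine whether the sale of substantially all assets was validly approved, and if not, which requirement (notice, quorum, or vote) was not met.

Notice: 5 days given; 5 required (5 ≥ 5). Satisfied.
Quorum: 8 present; quorum is 8. Satisfied.
Vote: the sale of substantially all assets requires three-fourths of the directors present (8). 3/4 of 8 = 6, so 6 affirmative votes are needed; 5 voted in favor. Not satisfied.

Invalid — vote requirement not satisfied.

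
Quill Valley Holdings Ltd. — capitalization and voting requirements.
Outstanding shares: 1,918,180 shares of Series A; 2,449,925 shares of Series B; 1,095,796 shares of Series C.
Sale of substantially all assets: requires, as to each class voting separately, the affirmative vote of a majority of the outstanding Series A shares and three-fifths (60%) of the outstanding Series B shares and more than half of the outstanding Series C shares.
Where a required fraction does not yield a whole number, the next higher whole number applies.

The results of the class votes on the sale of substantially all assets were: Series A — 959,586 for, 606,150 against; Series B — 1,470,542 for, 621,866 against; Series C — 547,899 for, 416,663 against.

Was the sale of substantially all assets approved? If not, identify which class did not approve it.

Approved — every class gave the required vote.

Series A: a majority of 1918180 is 959091; 959,091 required, 959,586 in favor — approved.
Series B: 3/5 of 2449925 = 1469955; 1,469,955 required, 1,470,542 in favor — approved.
Series C: a majority of 1095796 is 547899; 547,899 required, 547,899 in favor — approved.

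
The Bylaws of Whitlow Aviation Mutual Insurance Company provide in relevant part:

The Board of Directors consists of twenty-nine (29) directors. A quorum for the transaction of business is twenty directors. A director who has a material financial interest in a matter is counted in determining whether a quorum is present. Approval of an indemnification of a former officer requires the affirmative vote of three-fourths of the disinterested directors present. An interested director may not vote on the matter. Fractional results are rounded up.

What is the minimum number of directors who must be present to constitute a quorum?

The quorum is fixed at 20.

20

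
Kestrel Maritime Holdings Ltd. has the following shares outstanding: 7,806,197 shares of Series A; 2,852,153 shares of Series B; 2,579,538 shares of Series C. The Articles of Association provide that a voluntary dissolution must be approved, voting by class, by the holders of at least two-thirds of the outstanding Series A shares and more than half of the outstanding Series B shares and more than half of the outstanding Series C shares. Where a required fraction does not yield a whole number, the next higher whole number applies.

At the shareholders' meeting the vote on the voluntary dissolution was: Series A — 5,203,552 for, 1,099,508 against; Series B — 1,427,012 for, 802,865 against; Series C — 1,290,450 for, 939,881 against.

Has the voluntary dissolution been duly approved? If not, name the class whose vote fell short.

Not approved — the Series A shares did not give the required vote.

Series A: 2/3 of 7806197 = 5204131.33, rounded up to 5204132; 5,204,132 required, 5,203,552 in favor — not approved.
Series B: a majority of 2852153 is 1426077; 1,426,077 required, 1,427,012 in favor — approved.
Series C: a majority of 2579538 is 1289770; 1,289,770 required, 1,290,450 in favor — approved.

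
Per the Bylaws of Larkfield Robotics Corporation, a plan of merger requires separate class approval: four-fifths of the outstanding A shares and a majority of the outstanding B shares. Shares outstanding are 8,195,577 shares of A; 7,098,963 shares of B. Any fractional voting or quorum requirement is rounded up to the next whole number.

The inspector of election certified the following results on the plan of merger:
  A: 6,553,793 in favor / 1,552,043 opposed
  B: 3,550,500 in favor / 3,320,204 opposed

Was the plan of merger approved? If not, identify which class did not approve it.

A: 4/5 of 8195577 = 6556461.60, rounded up to 6556462; 6,556,462 required, 6,553,793 in favor — not approved.
B: a majority of 7098963 is 3549482; 3,549,482 required, 3,550,500 in favor — approved.

Not approved — the A shares did not give the required vote.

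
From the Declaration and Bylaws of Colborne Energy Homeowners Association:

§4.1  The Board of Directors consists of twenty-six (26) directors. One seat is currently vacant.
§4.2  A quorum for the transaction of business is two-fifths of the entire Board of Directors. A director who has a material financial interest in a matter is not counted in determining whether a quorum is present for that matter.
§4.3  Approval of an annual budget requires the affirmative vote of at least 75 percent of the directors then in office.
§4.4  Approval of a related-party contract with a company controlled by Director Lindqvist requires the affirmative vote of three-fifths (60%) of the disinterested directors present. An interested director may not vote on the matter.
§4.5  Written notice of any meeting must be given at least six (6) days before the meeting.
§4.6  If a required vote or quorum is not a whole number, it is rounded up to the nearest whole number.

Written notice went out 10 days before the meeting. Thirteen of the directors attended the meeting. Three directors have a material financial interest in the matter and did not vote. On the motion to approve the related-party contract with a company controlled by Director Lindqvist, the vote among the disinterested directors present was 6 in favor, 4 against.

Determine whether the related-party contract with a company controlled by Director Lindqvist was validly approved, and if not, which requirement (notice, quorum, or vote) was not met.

Invalid — quorum requirement not satisfied.

Notice: 10 days given; 6 required (10 ≥ 6). Satisfied.
Quorum: 13 present, but the 3 interested directors do not count, leaving 10. Quorum is 11. Not satisfied.
Vote: the related-party contract with a company controlled by Director Lindqvist requires three-fifths of the disinterested directors present (13 − 3 = 10). 3/5 of 10 = 6, so 6 affirmative votes are needed; 6 voted in favor. Satisfied. (Moot — without a quorum no business can be validly transacted.)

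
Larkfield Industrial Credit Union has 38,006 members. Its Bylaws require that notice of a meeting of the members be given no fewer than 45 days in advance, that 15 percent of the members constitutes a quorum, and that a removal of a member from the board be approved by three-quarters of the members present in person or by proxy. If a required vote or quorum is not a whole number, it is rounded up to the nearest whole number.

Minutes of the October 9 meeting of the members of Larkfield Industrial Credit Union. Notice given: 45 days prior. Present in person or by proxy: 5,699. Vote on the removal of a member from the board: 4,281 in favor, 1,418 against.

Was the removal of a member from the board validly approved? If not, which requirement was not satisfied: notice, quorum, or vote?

Invalid — quorum requirement not satisfied.

Notice: 45 days given; 45 required. Satisfied.
Quorum: 15% of 38,006 = 5,700.90, rounded up to 5,701; 5,699 present. Not satisfied.
Vote: requires three-fourths of those present (5,699); 3/4 of 5699 = 4274.25, rounded up to 4275, so 4,275 needed; 4,281 in favor. Satisfied.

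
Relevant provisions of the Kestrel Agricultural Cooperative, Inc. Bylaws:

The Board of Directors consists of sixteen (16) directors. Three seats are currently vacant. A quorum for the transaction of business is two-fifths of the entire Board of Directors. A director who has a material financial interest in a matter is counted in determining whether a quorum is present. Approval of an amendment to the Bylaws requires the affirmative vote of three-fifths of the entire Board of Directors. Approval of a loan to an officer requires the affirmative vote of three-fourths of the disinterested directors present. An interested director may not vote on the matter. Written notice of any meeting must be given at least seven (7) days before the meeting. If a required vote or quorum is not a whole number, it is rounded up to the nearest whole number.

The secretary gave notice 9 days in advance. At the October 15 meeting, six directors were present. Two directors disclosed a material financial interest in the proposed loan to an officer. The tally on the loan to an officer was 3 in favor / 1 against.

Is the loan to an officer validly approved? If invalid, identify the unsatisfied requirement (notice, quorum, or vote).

Invalid — quorum requirement not satisfied.

Notice: 9 days given; 7 required (9 ≥ 7). Satisfied.
Quorum: 6 present (interested directors count toward quorum); quorum is 7. Not satisfied.
Vote: the loan to an officer requires three-fourths of the disinterested directors present (6 − 2 = 4). 3/4 of 4 = 3, so 3 affirmative votes are needed; 3 voted in favor. Satisfied. (Moot — without a quorum no business can be validly transacted.)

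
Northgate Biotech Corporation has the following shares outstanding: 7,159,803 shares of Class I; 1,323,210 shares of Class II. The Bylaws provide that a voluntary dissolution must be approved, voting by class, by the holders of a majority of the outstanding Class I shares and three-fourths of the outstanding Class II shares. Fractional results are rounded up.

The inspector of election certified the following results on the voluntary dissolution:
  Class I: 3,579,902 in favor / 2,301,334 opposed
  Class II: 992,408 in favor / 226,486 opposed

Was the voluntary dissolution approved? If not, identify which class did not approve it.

Approved — every class gave the required vote.

Class I: a majority of 7159803 is 3579902; 3,579,902 required, 3,579,902 in favor — approved.
Class II: 3/4 of 1323210 = 992407.50, rounded up to 992408; 992,408 required, 992,408 in favor — approved.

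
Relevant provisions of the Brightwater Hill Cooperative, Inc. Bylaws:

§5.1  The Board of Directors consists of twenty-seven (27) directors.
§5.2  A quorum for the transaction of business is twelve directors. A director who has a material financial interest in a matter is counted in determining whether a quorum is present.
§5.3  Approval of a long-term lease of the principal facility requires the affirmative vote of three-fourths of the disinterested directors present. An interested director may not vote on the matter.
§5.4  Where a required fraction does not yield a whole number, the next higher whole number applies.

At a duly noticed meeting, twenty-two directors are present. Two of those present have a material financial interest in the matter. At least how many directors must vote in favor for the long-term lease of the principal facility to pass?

The long-term lease of the principal facility requires three-fourths of the disinterested directors present (22 − 2 = 20).
3/4 of 20 = 15.

15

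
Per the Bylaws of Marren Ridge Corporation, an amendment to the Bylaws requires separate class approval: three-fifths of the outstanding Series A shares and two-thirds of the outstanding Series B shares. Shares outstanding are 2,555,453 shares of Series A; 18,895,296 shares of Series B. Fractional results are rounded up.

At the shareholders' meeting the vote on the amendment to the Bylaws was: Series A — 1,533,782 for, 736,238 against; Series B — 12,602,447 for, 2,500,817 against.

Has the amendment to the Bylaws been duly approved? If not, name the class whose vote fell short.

Series A: 3/5 of 2555453 = 1533271.80, rounded up to 1533272; 1,533,272 required, 1,533,782 in favor — approved.
Series B: 2/3 of 18895296 = 12596864; 12,596,864 required, 12,602,447 in favor — approved.

Approved — every class gave the required vote.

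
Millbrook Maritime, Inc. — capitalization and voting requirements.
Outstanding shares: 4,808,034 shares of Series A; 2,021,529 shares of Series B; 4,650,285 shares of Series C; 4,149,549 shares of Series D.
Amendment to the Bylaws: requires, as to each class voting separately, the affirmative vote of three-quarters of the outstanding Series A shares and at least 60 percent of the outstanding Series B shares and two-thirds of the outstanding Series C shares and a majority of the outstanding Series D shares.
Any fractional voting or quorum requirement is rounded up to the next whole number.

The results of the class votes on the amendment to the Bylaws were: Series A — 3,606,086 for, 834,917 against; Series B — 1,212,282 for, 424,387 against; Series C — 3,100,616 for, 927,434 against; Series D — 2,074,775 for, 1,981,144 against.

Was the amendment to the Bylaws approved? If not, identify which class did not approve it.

Not approved — the Series B shares did not give the required vote.

Series A: 3/4 of 4808034 = 3606025.50, rounded up to 3606026; 3,606,026 required, 3,606,086 in favor — approved.
Series B: 3/5 of 2021529 = 1212917.40, rounded up to 1212918; 1,212,918 required, 1,212,282 in favor — not approved.
Series C: 2/3 of 4650285 = 3100190; 3,100,190 required, 3,100,616 in favor — approved.
Series D: a majority of 4149549 is 2074775; 2,074,775 required, 2,074,775 in favor — approved.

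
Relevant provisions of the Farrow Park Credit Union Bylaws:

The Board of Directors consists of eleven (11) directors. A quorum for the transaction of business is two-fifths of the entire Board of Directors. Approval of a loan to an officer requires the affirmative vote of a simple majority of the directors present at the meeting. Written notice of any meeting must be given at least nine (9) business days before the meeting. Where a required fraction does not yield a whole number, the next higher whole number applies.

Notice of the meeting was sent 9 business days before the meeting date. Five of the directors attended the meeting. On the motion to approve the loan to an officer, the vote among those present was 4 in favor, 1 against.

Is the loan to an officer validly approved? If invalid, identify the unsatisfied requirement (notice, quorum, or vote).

Notice: 9 business days given; 9 required (9 ≥ 9). Satisfied.
Quorum: 5 present; quorum is 5. Satisfied.
Vote: the loan to an officer requires a majority of the directors present (5). A majority of 5 is 3, so 3 affirmative votes are needed; 4 voted in favor. Satisfied.

Valid — all requirements satisfied.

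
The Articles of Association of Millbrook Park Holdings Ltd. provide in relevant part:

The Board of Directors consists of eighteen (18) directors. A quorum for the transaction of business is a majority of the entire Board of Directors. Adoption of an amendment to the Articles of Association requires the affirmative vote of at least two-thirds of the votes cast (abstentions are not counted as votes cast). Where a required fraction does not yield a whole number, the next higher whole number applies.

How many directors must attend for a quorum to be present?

10

A majority of 18 is 10.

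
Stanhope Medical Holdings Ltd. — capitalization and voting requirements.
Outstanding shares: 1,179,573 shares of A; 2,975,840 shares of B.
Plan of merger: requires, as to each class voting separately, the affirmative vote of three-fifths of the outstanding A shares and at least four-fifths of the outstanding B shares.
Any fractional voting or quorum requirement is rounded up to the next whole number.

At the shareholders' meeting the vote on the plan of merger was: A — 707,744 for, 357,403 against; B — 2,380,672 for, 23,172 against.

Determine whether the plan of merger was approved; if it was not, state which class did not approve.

Approved — every class gave the required vote.

A: 3/5 of 1179573 = 707743.80, rounded up to 707744; 707,744 required, 707,744 in favor — approved.
B: 4/5 of 2975840 = 2380672; 2,380,672 required, 2,380,672 in favor — approved.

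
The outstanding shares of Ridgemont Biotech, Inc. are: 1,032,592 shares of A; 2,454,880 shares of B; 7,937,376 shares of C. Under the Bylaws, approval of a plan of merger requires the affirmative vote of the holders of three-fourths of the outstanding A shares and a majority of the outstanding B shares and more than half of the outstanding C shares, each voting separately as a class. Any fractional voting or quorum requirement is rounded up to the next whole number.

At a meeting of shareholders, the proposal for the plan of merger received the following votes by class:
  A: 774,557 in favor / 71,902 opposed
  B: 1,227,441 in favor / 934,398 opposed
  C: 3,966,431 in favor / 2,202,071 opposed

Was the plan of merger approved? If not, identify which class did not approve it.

A: 3/4 of 1032592 = 774444; 774,444 required, 774,557 in favor — approved.
B: a majority of 2454880 is 1227441; 1,227,441 required, 1,227,441 in favor — approved.
C: a majority of 7937376 is 3968689; 3,968,689 required, 3,966,431 in favor — not approved.

Not approved — the C shares did not give the required vote.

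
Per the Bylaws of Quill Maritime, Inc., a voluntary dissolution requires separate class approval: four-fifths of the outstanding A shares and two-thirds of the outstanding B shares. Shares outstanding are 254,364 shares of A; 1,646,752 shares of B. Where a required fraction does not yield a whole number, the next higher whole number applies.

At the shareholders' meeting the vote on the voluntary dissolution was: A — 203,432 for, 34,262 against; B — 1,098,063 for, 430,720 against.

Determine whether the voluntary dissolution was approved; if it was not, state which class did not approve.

Not approved — the A shares did not give the required vote.

A: 4/5 of 254364 = 203491.20, rounded up to 203492; 203,492 required, 203,432 in favor — not approved.
B: 2/3 of 1646752 = 1097834.67, rounded up to 1097835; 1,097,835 required, 1,098,063 in favor — approved.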